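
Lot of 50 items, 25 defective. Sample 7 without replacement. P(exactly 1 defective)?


Hypergeometric: C(25,1)×C(25,6)/C(50,7)
= 25×177100/99884400 = 25/564

P(X=1) = 25/564 ≈ 4.43%


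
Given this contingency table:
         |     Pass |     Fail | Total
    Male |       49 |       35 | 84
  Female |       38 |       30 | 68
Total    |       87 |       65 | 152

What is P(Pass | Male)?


P(Pass | Male) = 49/(49+35) = 49/84 = 7/12

P(Pass|Male) = 7/12 ≈ 58.33%


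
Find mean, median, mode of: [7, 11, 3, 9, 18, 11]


Sorted: [3, 7, 9, 11, 11, 18]
Mean = 59/6
Median = 10
Freq: {7: 1, 11: 2, 3: 1, 9: 1, 18: 1}
Mode: [11]

Mean=59/6, Median=10, Mode=11


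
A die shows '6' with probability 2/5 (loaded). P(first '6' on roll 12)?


Geometric: P(X=12) = (1-p)^(k-1)×p = (3/5)^11×2/5 = 354294/244140625

P(X=12) = 354294/244140625 ≈ 0.15%


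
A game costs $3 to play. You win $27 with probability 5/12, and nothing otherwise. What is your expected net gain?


E[gain] = (27-3)×5/12 + (-3)×7/12
= 10 - 7/4 = 33/4

Expected net gain = $33/4 ≈ $8.25


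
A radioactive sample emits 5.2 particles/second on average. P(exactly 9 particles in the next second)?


Poisson(λ=5.2): P(X=9) = e^(-λ)×λ^k/k!
= e^(-5.2) × 5.2^9 / 9!
≈ 0.005516564421 × 2779905.88364 / 362880 ≈ 0.042261

P(X=9) ≈ 0.042261 ≈ 4.23%


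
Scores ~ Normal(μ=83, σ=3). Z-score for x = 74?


z = (x - μ)/σ = (74 - 83)/3 = -3.0

z = -3.0


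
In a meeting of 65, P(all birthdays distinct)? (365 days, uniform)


P(all different) = Π(365-i)/365 for i=0..64
= (365/365)×(364/365)×...×(301/365)
= 0.002317

P ≈ 0.0023 ≈ 0.23%


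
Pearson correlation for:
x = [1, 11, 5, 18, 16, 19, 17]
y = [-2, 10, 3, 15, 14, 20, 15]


n=7, Σx=87, Σy=75, Σxy=1252, Σx²=1377, Σy²=1159
r = (7×1252 - 87×75)/√((7×1377 - 87²)(7×1159 - 75²))
= 2239/√(2070×2488) = 2239/√5150160 ≈ 2239/2269.3964 ≈ 0.9866

r ≈ 0.9866


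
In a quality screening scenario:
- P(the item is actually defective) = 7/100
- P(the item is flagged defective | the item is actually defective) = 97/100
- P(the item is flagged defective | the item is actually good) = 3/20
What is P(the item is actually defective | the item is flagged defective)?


Using Bayes' theorem:
P(A|B) = P(B|A)·P(A) / P(B)

P(the item is flagged defective) = 97/100 × 7/100 + 3/20 × 93/100
= 679/10000 + 279/2000 = 1037/5000

P(the item is actually defective|the item is flagged defective) = (679/10000) / (1037/5000) = 679/2074

P(the item is actually defective|the item is flagged defective) = 679/2074 ≈ 32.74%


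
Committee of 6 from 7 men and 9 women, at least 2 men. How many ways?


Count by #men:
  2M,4W: C(7,2)×C(9,4)=2646
  3M,3W: C(7,3)×C(9,3)=2940
  4M,2W: C(7,4)×C(9,2)=1260
  5M,1W: C(7,5)×C(9,1)=189
  6M,0W: C(7,6)×C(9,0)=7
Total = 7042

7042


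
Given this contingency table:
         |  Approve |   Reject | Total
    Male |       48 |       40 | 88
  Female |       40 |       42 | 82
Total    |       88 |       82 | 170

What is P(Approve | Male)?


P(Approve | Male) = 48/(48+40) = 48/88 = 6/11

P(Approve|Male) = 6/11 ≈ 54.55%


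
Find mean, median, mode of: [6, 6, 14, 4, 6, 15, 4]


Sorted: [4, 4, 6, 6, 6, 14, 15]
Mean = 55/7
Median = 6
Freq: {6: 3, 14: 1, 4: 2, 15: 1}
Mode: [6]

Mean=55/7, Median=6, Mode=6


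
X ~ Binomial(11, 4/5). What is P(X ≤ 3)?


P(X ≤ 3) = Σ P(X=i) for i=0..3
P(X=0) = 1/48828125
P(X=1) = 44/48828125
P(X=2) = 176/9765625
P(X=3) = 2112/9765625
Sum = 2297/9765625

P(X ≤ 3) = 2297/9765625 ≈ 0.02%


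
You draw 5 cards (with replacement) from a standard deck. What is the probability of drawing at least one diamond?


P(not a diamond) = 39/52 = 3/4
P(none in 5 draws) = (3/4)^5 = 243/1024
P(≥1 diamond) = 1 - 243/1024 = 781/1024

P = 781/1024 ≈ 76.27%


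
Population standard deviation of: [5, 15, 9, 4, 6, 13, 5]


Mean = 57/7
  (5-57/7)²=484/49
  (15-57/7)²=2304/49
  (9-57/7)²=36/49
  (4-57/7)²=841/49
  (6-57/7)²=225/49
  (13-57/7)²=1156/49
  (5-57/7)²=484/49
Σ(x-μ)² = 790/7
σ² = (790/7)/7 = 790/49

σ = √(790/49) ≈ 4.0153


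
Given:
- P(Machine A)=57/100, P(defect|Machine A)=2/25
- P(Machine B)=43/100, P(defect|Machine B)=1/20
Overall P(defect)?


P(B) = Σ P(B|Aᵢ)×P(Aᵢ)
  2/25×57/100 = 57/1250
  1/20×43/100 = 43/2000
Sum = 671/10000

P(defect) = 671/10000 ≈ 6.71%


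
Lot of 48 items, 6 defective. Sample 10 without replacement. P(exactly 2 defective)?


Hypergeometric: C(6,2)×C(42,8)/C(48,10)
= 15×118030185/6540715896 = 1107225/4090504

P(X=2) = 1107225/4090504 ≈ 27.07%


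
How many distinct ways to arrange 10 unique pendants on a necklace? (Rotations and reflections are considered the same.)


Free circular arrangements: rotations and reflections both identified.
(n-1)!/2 = 9!/2 = 362880/2 = 181440

181440


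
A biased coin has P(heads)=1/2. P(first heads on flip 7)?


Geometric: P(X=7) = (1-p)^(k-1)×p = (1/2)^6×1/2 = 1/128

P(X=7) = 1/128 ≈ 0.78%


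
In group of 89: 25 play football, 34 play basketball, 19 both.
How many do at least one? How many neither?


|A∪B| = 25+34-19 = 40
Neither = 89-40 = 49

At least one: 40; Neither: 49


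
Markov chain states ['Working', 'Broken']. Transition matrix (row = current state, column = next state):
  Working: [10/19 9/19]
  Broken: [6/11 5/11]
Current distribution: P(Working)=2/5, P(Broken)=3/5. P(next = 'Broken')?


P(next=Broken) = Σᵢ P(now=i)×P(i→Broken)
= 2/5×9/19 + 3/5×5/11
= 18/95 + 3/11 = 483/1045

P = 483/1045 ≈ 0.4622


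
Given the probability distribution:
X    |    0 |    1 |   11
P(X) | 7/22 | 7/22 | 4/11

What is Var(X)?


E[X] = 95/22
E[X²] = 975/22
Var(X) = E[X²] - (E[X])² = 975/22 - 9025/484 = 12425/484

Var(X) = 12425/484 ≈ 25.6715


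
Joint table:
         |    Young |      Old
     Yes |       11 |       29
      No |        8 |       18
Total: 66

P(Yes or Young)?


P(Yes∨Young) = P(Yes) + P(Young) - P(Yes∧Young)
= (40 + 19 - 11)/66 = 48/66 = 8/11

P = 8/11 ≈ 72.73%


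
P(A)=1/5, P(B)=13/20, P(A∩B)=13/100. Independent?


P(A)×P(B) = 13/100
P(A∩B) = 13/100
Equal ✓ → Independent

Yes, independent


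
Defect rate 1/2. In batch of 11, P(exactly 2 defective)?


Binomial: P(X=2) = C(11,2)×p^2×(1-p)^9
= 55 × 1/4 × 1/512 = 55/2048

P(X=2) = 55/2048 ≈ 2.69%


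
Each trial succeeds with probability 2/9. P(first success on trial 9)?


Geometric: P(X=9) = (1-p)^(k-1)×p = (7/9)^8×2/9 = 11529602/387420489

P(X=9) = 11529602/387420489 ≈ 2.98%


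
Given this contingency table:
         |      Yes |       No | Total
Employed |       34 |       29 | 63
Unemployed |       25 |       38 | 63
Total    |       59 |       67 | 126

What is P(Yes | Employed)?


P(Yes | Employed) = 34/(34+29) = 34/63

P(Yes|Employed) = 34/63 ≈ 53.97%


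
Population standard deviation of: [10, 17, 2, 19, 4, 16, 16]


Mean = 84/7 = 12
  (10-12)²=4
  (17-12)²=25
  (2-12)²=100
  (19-12)²=49
  (4-12)²=64
  (16-12)²=16
  (16-12)²=16
Σ(x-μ)² = 274
σ² = 274/7

σ = √(274/7) ≈ 6.2564


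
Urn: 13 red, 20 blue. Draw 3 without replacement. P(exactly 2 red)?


Hypergeometric: C(13,2)×C(20,1)/C(33,3)
= 78×20/5456 = 195/682

P(X=2) = 195/682 ≈ 28.59%


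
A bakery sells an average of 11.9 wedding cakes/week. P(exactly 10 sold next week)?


Poisson(λ=11.9): P(X=10) = e^(-λ)×λ^k/k!
= e^(-11.9) × 11.9^10 / 10!
≈ 6.790404807e-06 × 56946837901.2 / 3628800 ≈ 0.106562

P(X=10) ≈ 0.106562 ≈ 10.66%


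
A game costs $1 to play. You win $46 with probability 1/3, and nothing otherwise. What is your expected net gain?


E[gain] = (46-1)×1/3 + (-1)×2/3
= 15 - 2/3 = 43/3

Expected net gain = $43/3 ≈ $14.33


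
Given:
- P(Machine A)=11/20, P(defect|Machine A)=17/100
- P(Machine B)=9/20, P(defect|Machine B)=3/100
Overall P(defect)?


P(B) = Σ P(B|Aᵢ)×P(Aᵢ)
  17/100×11/20 = 187/2000
  3/100×9/20 = 27/2000
Sum = 107/1000

P(defect) = 107/1000 ≈ 10.70%


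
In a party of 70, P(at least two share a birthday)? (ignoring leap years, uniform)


P(all different) = Π(365-i)/365 for i=0..69
= 0.000840
P(match) = 1 - 0.000840 = 0.999160

P ≈ 0.9992 ≈ 99.92%


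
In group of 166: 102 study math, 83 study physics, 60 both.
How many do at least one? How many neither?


|A∪B| = 102+83-60 = 125
Neither = 166-125 = 41

At least one: 125; Neither: 41


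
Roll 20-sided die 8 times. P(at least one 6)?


P(no 6)^8 = (19/20)^8 = 16983563041/25600000000
P(≥1) = 1 - 16983563041/25600000000 = 8616436959/25600000000

P = 8616436959/25600000000 ≈ 33.66%


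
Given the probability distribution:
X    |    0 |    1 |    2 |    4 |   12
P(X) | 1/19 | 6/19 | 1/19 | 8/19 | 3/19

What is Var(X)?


E[X] = 4
E[X²] = 30
Var(X) = E[X²] - (E[X])² = 30 - 16 = 14

Var(X) = 14 ≈ 14.0000


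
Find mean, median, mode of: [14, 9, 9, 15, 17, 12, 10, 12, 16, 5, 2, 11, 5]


Sorted: [2, 5, 5, 9, 9, 10, 11, 12, 12, 14, 15, 16, 17]
Mean = 137/13
Median = 11
Freq: {14: 1, 9: 2, 15: 1, 17: 1, 12: 2, 10: 1, 16: 1, 5: 2, 2: 1, 11: 1}
Mode: [5, 9, 12]

Mean=137/13, Median=11, Mode=[5, 9, 12]


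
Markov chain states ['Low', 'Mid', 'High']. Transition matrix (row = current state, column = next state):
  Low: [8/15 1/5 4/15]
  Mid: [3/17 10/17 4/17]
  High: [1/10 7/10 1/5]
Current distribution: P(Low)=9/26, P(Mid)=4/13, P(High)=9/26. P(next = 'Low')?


P(next=Low) = Σᵢ P(now=i)×P(i→Low)
= 9/26×8/15 + 4/13×3/17 + 9/26×1/10
= 12/65 + 12/221 + 9/260 = 93/340

P = 93/340 ≈ 0.2735


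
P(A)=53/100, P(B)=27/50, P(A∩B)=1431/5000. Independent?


P(A)×P(B) = 1431/5000
P(A∩B) = 1431/5000
Equal ✓ → Independent

Yes, independent


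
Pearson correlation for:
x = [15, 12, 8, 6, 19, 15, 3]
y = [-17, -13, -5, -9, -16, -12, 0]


n=7, Σx=78, Σy=-72, Σxy=-989, Σx²=1064, Σy²=964
r = (7×(-989) - 78×(-72))/√((7×1064 - 78²)(7×964 - (-72)²))
= -1307/√(1364×1564) = -1307/√2133296 ≈ -1307/1460.5807 ≈ -0.8948

r ≈ -0.8948


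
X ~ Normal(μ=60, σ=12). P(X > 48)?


z = (48-60)/12 = -1.0
P(X > 48) = 1 - P(Z ≤ -1.0) = 1 - 0.1587 = 0.8413

P(X > 48) ≈ 0.8413


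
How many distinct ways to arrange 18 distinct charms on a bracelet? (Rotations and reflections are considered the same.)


Free circular arrangements: rotations and reflections both identified.
(n-1)!/2 = 17!/2 = 355687428096000/2 = 177843714048000

177843714048000


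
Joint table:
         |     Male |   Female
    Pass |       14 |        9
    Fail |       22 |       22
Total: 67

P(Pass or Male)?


P(Pass∨Male) = P(Pass) + P(Male) - P(Pass∧Male)
= (23 + 36 - 14)/67 = 45/67

P = 45/67 ≈ 67.16%


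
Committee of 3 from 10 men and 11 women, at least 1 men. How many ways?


Count by #men:
  1M,2W: C(10,1)×C(11,2)=550
  2M,1W: C(10,2)×C(11,1)=495
  3M,0W: C(10,3)×C(11,0)=120
Total = 1165

1165


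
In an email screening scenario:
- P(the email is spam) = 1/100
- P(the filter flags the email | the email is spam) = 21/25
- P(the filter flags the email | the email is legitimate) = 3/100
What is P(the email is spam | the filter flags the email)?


Using Bayes' theorem:
P(A|B) = P(B|A)·P(A) / P(B)

P(the filter flags the email) = 21/25 × 1/100 + 3/100 × 99/100
= 21/2500 + 297/10000 = 381/10000

P(the email is spam|the filter flags the email) = (21/2500) / (381/10000) = 28/127

P(the email is spam|the filter flags the email) = 28/127 ≈ 22.05%


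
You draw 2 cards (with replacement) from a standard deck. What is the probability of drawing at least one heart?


P(not a heart) = 39/52 = 3/4
P(none in 2 draws) = (3/4)^2 = 9/16
P(≥1 heart) = 1 - 9/16 = 7/16

P = 7/16 ≈ 43.75%


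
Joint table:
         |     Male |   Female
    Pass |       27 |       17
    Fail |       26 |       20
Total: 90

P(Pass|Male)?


P(Pass|Male) = 27/(27+26) = 27/53

P = 27/53 ≈ 50.94%


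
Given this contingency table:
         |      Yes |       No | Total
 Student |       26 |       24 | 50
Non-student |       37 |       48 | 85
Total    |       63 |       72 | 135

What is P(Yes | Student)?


P(Yes | Student) = 26/(26+24) = 26/50 = 13/25

P(Yes|Student) = 13/25 ≈ 52.00%


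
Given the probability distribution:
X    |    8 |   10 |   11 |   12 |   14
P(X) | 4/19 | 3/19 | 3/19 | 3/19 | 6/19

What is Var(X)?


E[X] = 215/19
E[X²] = 133
Var(X) = E[X²] - (E[X])² = 133 - 46225/361 = 1788/361

Var(X) = 1788/361 ≈ 4.9529


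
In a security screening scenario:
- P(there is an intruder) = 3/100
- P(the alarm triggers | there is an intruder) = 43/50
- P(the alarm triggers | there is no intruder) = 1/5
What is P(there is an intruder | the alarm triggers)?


Using Bayes' theorem:
P(A|B) = P(B|A)·P(A) / P(B)

P(the alarm triggers) = 43/50 × 3/100 + 1/5 × 97/100
= 129/5000 + 97/500 = 1099/5000

P(there is an intruder|the alarm triggers) = (129/5000) / (1099/5000) = 129/1099

P(there is an intruder|the alarm triggers) = 129/1099 ≈ 11.74%


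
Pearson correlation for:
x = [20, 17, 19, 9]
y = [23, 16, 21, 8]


n=4, Σx=65, Σy=68, Σxy=1203, Σx²=1131, Σy²=1290
r = (4×1203 - 65×68)/√((4×1131 - 65²)(4×1290 - 68²))
= 392/√(299×536) = 392/√160264 ≈ 392/400.3299 ≈ 0.9792

r ≈ 0.9792


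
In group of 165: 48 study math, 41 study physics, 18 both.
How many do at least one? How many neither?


|A∪B| = 48+41-18 = 71
Neither = 165-71 = 94

At least one: 71; Neither: 94


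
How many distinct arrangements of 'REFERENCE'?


Letters: 9, freq: {'R': 2, 'E': 4, 'F': 1, 'N': 1, 'C': 1}
9!/(2!×4!×1!×1!×1!) = 362880/48 = 7560

7560


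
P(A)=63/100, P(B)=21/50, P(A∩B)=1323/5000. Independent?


P(A)×P(B) = 1323/5000
P(A∩B) = 1323/5000
Equal ✓ → Independent

Yes, independent


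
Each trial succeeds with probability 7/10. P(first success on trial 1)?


Geometric: P(X=1) = (1-p)^(k-1)×p = (3/10)^0×7/10 = 7/10

P(X=1) = 7/10 ≈ 70.00%


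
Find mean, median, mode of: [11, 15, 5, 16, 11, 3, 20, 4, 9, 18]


Sorted: [3, 4, 5, 9, 11, 11, 15, 16, 18, 20]
Mean = 112/10 = 56/5
Median = 11
Freq: {11: 2, 15: 1, 5: 1, 16: 1, 3: 1, 20: 1, 4: 1, 9: 1, 18: 1}
Mode: [11]

Mean=56/5, Median=11, Mode=11


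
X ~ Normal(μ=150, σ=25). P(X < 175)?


z = (175-150)/25 = 1.0
P(Z < 1.0) = 0.8413

P(X < 175) ≈ 0.8413


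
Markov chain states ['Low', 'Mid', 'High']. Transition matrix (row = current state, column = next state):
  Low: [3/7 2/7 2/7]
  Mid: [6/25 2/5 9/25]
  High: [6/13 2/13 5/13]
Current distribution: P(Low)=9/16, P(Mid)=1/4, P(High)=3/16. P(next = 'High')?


P(next=High) = Σᵢ P(now=i)×P(i→High)
= 9/16×2/7 + 1/4×9/25 + 3/16×5/13
= 9/56 + 9/100 + 15/208 = 11751/36400

P = 11751/36400 ≈ 0.3228


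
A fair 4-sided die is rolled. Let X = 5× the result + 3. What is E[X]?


E[die] = (1+4)/2 = 5/2
E[X] = 5×5/2 + 3 = 31/2

E[X] = 31/2


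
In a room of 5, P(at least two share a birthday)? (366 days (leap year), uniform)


P(all different) = Π(366-i)/366 for i=0..4
= 0.972938
P(match) = 1 - 0.972938 = 0.027062

P ≈ 0.0271 ≈ 2.71%


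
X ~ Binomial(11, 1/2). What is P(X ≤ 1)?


P(X ≤ 1) = Σ P(X=i) for i=0..1
P(X=0) = 1/2048
P(X=1) = 11/2048
Sum = 3/512

P(X ≤ 1) = 3/512 ≈ 0.59%


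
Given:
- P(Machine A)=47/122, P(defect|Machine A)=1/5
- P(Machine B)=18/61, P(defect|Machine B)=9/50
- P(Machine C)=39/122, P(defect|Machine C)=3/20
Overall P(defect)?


P(B) = Σ P(B|Aᵢ)×P(Aᵢ)
  1/5×47/122 = 47/610
  9/50×18/61 = 81/1525
  3/20×39/122 = 117/2440
Sum = 2173/12200

P(defect) = 2173/12200 ≈ 17.81%


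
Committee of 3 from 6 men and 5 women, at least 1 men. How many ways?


Count by #men:
  1M,2W: C(6,1)×C(5,2)=60
  2M,1W: C(6,2)×C(5,1)=75
  3M,0W: C(6,3)×C(5,0)=20
Total = 155

155


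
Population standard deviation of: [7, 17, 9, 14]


Mean = 47/4
  (7-47/4)²=361/16
  (17-47/4)²=441/16
  (9-47/4)²=121/16
  (14-47/4)²=81/16
Σ(x-μ)² = 251/4
σ² = (251/4)/4 = 251/16

σ = √(251/16) ≈ 3.9607


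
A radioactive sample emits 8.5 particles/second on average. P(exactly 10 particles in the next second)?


Poisson(λ=8.5): P(X=10) = e^(-λ)×λ^k/k!
= e^(-8.5) × 8.5^10 / 10!
≈ 0.000203468369 × 1968744043.41 / 3628800 ≈ 0.110388

P(X=10) ≈ 0.110388 ≈ 11.04%


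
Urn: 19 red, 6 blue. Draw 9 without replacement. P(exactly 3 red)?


Hypergeometric: C(19,3)×C(6,6)/C(25,9)
= 969×1/2042975 = 3/6325

P(X=3) = 3/6325 ≈ 0.05%


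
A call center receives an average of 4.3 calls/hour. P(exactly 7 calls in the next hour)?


Poisson(λ=4.3): P(X=7) = e^(-λ)×λ^k/k!
= e^(-4.3) × 4.3^7 / 7!
≈ 0.01356855901 × 27181.8611107 / 5040 ≈ 0.073178

P(X=7) ≈ 0.073178 ≈ 7.32%


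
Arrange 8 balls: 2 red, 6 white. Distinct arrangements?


8!/(2!×6!) = 28

28


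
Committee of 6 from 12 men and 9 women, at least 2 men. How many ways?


Count by #men:
  2M,4W: C(12,2)×C(9,4)=8316
  3M,3W: C(12,3)×C(9,3)=18480
  4M,2W: C(12,4)×C(9,2)=17820
  5M,1W: C(12,5)×C(9,1)=7128
  6M,0W: C(12,6)×C(9,0)=924
Total = 52668

52668


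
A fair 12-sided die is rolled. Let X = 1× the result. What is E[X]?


E[die] = (1+12)/2 = 13/2
E[X] = 1 × 13/2 = 13/2

E[X] = 13/2


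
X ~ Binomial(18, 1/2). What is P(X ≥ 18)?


P(X ≥ 18) = Σ P(X=i) for i=18..18
P(X=18) = 1/262144
Sum = 1/262144

P(X ≥ 18) = 1/262144 ≈ 0.00%


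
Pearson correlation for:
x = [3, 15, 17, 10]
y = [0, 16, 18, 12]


n=4, Σx=45, Σy=46, Σxy=666, Σx²=623, Σy²=724
r = (4×666 - 45×46)/√((4×623 - 45²)(4×724 - 46²))
= 594/√(467×780) = 594/√364260 ≈ 594/603.5396 ≈ 0.9842

r ≈ 0.9842


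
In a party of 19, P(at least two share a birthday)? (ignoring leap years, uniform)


P(all different) = Π(365-i)/365 for i=0..18
= 0.620881
P(match) = 1 - 0.620881 = 0.379119

P ≈ 0.3791 ≈ 37.91%


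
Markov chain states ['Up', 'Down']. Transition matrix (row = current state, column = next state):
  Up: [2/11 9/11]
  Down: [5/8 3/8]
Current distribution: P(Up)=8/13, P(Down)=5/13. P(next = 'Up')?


P(next=Up) = Σᵢ P(now=i)×P(i→Up)
= 8/13×2/11 + 5/13×5/8
= 16/143 + 25/104 = 31/88

P = 31/88 ≈ 0.3523


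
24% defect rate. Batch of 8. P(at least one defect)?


P(all good) = (19/25)^8 = 16983563041/152587890625
P(≥1 defect) = 135604327584/152587890625

P = 135604327584/152587890625 ≈ 88.87%


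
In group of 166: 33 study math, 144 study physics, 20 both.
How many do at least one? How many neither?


|A∪B| = 33+144-20 = 157
Neither = 166-157 = 9

At least one: 157; Neither: 9


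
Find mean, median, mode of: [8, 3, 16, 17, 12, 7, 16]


Sorted: [3, 7, 8, 12, 16, 16, 17]
Mean = 79/7
Median = 12
Freq: {8: 1, 3: 1, 16: 2, 17: 1, 12: 1, 7: 1}
Mode: [16]

Mean=79/7, Median=12, Mode=16


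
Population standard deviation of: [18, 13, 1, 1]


Mean = 33/4
  (18-33/4)²=1521/16
  (13-33/4)²=361/16
  (1-33/4)²=841/16
  (1-33/4)²=841/16
Σ(x-μ)² = 891/4
σ² = (891/4)/4 = 891/16

σ = √(891/16) ≈ 7.4624


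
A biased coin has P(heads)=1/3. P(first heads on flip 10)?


Geometric: P(X=10) = (1-p)^(k-1)×p = (2/3)^9×1/3 = 512/59049

P(X=10) = 512/59049 ≈ 0.87%


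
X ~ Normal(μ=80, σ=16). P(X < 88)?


z = (88-80)/16 = 0.5
P(Z < 0.5) = 0.6915

P(X < 88) ≈ 0.6915


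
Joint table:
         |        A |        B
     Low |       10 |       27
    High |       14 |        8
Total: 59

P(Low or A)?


P(Low∨A) = P(Low) + P(A) - P(Low∧A)
= (37 + 24 - 10)/59 = 51/59

P = 51/59 ≈ 86.44%


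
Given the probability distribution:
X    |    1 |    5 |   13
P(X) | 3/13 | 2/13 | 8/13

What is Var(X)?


E[X] = 9
E[X²] = 1405/13
Var(X) = E[X²] - (E[X])² = 1405/13 - 81 = 352/13

Var(X) = 352/13 ≈ 27.0769


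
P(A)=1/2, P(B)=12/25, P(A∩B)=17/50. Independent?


P(A)×P(B) = 6/25
P(A∩B) = 17/50
Not equal → NOT independent

No, not independent


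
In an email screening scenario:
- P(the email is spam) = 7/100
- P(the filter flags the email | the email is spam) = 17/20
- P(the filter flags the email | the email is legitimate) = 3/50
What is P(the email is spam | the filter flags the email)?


Using Bayes' theorem:
P(A|B) = P(B|A)·P(A) / P(B)

P(the filter flags the email) = 17/20 × 7/100 + 3/50 × 93/100
= 119/2000 + 279/5000 = 1153/10000

P(the email is spam|the filter flags the email) = (119/2000) / (1153/10000) = 595/1153

P(the email is spam|the filter flags the email) = 595/1153 ≈ 51.60%


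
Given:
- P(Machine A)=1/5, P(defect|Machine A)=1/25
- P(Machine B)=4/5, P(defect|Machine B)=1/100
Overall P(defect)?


P(B) = Σ P(B|Aᵢ)×P(Aᵢ)
  1/25×1/5 = 1/125
  1/100×4/5 = 1/125
Sum = 2/125

P(defect) = 2/125 ≈ 1.60%


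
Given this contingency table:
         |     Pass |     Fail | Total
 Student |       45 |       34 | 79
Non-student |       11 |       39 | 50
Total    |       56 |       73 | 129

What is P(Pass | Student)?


P(Pass | Student) = 45/(45+34) = 45/79

P(Pass|Student) = 45/79 ≈ 56.96%


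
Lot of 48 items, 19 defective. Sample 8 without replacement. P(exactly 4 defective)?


Hypergeometric: C(19,4)×C(29,4)/C(48,8)
= 3876×23751/377348994 = 5114382/20963833

P(X=4) = 5114382/20963833 ≈ 24.40%


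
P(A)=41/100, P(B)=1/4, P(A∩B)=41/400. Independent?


P(A)×P(B) = 41/400
P(A∩B) = 41/400
Equal ✓ → Independent

Yes, independent


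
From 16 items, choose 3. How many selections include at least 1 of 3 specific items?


Complement: C(16,3) - C(13,3) = 560 - 286 = 274

274


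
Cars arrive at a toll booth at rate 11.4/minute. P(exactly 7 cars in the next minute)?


Poisson(λ=11.4): P(X=7) = e^(-λ)×λ^k/k!
= e^(-11.4) × 11.4^7 / 7!
≈ 1.119548484e-05 × 25022687.9129 / 5040 ≈ 0.055584

P(X=7) ≈ 0.055584 ≈ 5.56%


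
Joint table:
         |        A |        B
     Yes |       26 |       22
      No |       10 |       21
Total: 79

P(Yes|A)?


P(Yes|A) = 26/(26+10) = 26/36 = 13/18

P = 13/18 ≈ 72.22%


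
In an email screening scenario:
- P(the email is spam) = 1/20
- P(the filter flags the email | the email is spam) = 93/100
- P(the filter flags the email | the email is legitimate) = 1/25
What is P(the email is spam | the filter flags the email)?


Using Bayes' theorem:
P(A|B) = P(B|A)·P(A) / P(B)

P(the filter flags the email) = 93/100 × 1/20 + 1/25 × 19/20
= 93/2000 + 19/500 = 169/2000

P(the email is spam|the filter flags the email) = (93/2000) / (169/2000) = 93/169

P(the email is spam|the filter flags the email) = 93/169 ≈ 55.03%


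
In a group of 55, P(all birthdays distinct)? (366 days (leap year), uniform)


P(all different) = Π(366-i)/366 for i=0..54
= (366/366)×(365/366)×...×(312/366)
= 0.013909

P ≈ 0.0139 ≈ 1.39%


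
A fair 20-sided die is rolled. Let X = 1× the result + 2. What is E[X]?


E[die] = (1+20)/2 = 21/2
E[X] = 1×21/2 + 2 = 25/2

E[X] = 25/2


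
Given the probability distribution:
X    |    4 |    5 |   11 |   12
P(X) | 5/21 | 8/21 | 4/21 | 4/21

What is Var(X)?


E[X] = 152/21
E[X²] = 1340/21
Var(X) = E[X²] - (E[X])² = 1340/21 - 23104/441 = 5036/441

Var(X) = 5036/441 ≈ 11.4195


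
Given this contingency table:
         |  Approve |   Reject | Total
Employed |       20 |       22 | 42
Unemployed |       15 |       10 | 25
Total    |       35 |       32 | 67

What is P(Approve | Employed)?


P(Approve | Employed) = 20/(20+22) = 20/42 = 10/21

P(Approve|Employed) = 10/21 ≈ 47.62%


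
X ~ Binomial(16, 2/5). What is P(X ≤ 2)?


P(X ≤ 2) = Σ P(X=i) for i=0..2
P(X=0) = 43046721/152587890625
P(X=1) = 459165024/152587890625
P(X=2) = 459165024/30517578125
Sum = 559607373/30517578125

P(X ≤ 2) = 559607373/30517578125 ≈ 1.83%


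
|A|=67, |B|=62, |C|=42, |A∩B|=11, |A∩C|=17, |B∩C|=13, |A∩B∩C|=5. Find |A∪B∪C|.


|A∪B∪C| = 67+62+42-11-17-13+5 = 135

|A∪B∪C| = 135


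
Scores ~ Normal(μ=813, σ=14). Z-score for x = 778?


z = (x - μ)/σ = (778 - 813)/14 = -2.5

z = -2.5


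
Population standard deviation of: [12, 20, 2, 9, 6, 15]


Mean = 64/6 = 32/3
  (12-32/3)²=16/9
  (20-32/3)²=784/9
  (2-32/3)²=676/9
  (9-32/3)²=25/9
  (6-32/3)²=196/9
  (15-32/3)²=169/9
Σ(x-μ)² = 622/3
σ² = (622/3)/6 = 311/9

σ = √(311/9) ≈ 5.8784


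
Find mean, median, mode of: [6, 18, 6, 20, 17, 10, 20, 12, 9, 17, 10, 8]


Sorted: [6, 6, 8, 9, 10, 10, 12, 17, 17, 18, 20, 20]
Mean = 153/12 = 51/4
Median = 11
Freq: {6: 2, 18: 1, 20: 2, 17: 2, 10: 2, 12: 1, 9: 1, 8: 1}
Mode: [6, 10, 17, 20]

Mean=51/4, Median=11, Mode=[6, 10, 17, 20]


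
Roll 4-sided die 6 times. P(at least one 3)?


P(no 3)^6 = (3/4)^6 = 729/4096
P(≥1) = 1 - 729/4096 = 3367/4096

P = 3367/4096 ≈ 82.20%


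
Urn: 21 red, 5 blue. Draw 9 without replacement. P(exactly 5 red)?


Hypergeometric: C(21,5)×C(5,4)/C(26,9)
= 20349×5/3124550 = 1071/32890

P(X=5) = 1071/32890 ≈ 3.26%


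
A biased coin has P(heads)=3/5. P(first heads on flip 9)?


Geometric: P(X=9) = (1-p)^(k-1)×p = (2/5)^8×3/5 = 768/1953125

P(X=9) = 768/1953125 ≈ 0.04%


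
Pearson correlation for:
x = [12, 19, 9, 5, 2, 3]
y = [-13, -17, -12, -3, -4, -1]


n=6, Σx=50, Σy=-50, Σxy=-613, Σx²=624, Σy²=628
r = (6×(-613) - 50×(-50))/√((6×624 - 50²)(6×628 - (-50)²))
= -1178/√(1244×1268) = -1178/√1577392 ≈ -1178/1255.9427 ≈ -0.9379

r ≈ -0.9379


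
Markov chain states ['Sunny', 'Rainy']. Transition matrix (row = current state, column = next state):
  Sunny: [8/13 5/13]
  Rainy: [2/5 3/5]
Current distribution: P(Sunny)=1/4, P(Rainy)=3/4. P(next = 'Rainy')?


P(next=Rainy) = Σᵢ P(now=i)×P(i→Rainy)
= 1/4×5/13 + 3/4×3/5
= 5/52 + 9/20 = 71/130

P = 71/130 ≈ 0.5462


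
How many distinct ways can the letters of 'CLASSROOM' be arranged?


Letters: 9, freq: {'C': 1, 'L': 1, 'A': 1, 'S': 2, 'R': 1, 'O': 2, 'M': 1}
9!/(1!×1!×1!×2!×1!×2!×1!) = 362880/4 = 90720

90720


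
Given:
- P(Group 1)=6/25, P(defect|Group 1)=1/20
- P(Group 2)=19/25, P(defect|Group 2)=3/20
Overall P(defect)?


P(B) = Σ P(B|Aᵢ)×P(Aᵢ)
  1/20×6/25 = 3/250
  3/20×19/25 = 57/500
Sum = 63/500

P(defect) = 63/500 ≈ 12.60%


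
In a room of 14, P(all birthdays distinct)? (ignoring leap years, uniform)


P(all different) = Π(365-i)/365 for i=0..13
= (365/365)×(364/365)×...×(352/365)
= 0.776897

P ≈ 0.7769 ≈ 77.69%


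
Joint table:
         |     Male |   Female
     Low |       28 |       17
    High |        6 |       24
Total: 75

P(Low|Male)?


P(Low|Male) = 28/(28+6) = 28/34 = 14/17

P = 14/17 ≈ 82.35%


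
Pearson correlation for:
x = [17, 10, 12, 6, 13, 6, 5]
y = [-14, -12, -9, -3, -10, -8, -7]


n=7, Σx=69, Σy=-63, Σxy=-697, Σx²=799, Σy²=643
r = (7×(-697) - 69×(-63))/√((7×799 - 69²)(7×643 - (-63)²))
= -532/√(832×532) = -532/√442624 ≈ -532/665.2999 ≈ -0.7996

r ≈ -0.7996


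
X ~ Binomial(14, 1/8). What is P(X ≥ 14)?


P(X ≥ 14) = Σ P(X=i) for i=14..14
P(X=14) = 1/4398046511104
Sum = 1/4398046511104

P(X ≥ 14) = 1/4398046511104 ≈ 0.00%


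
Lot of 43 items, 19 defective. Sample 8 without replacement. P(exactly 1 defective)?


Hypergeometric: C(19,1)×C(24,7)/C(43,8)
= 19×346104/145008513 = 38456/848003

P(X=1) = 38456/848003 ≈ 4.53%


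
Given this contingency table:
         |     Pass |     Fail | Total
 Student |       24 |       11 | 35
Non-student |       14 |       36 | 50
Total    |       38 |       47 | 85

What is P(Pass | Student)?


P(Pass | Student) = 24/(24+11) = 24/35

P(Pass|Student) = 24/35 ≈ 68.57%


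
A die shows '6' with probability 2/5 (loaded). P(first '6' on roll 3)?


Geometric: P(X=3) = (1-p)^(k-1)×p = (3/5)^2×2/5 = 18/125

P(X=3) = 18/125 ≈ 14.40%


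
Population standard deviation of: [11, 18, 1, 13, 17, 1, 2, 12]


Mean = 75/8
  (11-75/8)²=169/64
  (18-75/8)²=4761/64
  (1-75/8)²=4489/64
  (13-75/8)²=841/64
  (17-75/8)²=3721/64
  (1-75/8)²=4489/64
  (2-75/8)²=3481/64
  (12-75/8)²=441/64
Σ(x-μ)² = 2799/8
σ² = (2799/8)/8 = 2799/64

σ = √(2799/64) ≈ 6.6132


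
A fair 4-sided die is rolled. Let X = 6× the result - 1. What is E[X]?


E[die] = (1+4)/2 = 5/2
E[X] = 6×5/2 - 1 = 14

E[X] = 14


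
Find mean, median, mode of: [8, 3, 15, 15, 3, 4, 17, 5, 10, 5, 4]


Sorted: [3, 3, 4, 4, 5, 5, 8, 10, 15, 15, 17]
Mean = 89/11
Median = 5
Freq: {8: 1, 3: 2, 15: 2, 4: 2, 17: 1, 5: 2, 10: 1}
Mode: [3, 4, 5, 15]

Mean=89/11, Median=5, Mode=[3, 4, 5, 15]


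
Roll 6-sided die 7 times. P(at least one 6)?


P(no 6)^7 = (5/6)^7 = 78125/279936
P(≥1) = 1 - 78125/279936 = 201811/279936

P = 201811/279936 ≈ 72.09%


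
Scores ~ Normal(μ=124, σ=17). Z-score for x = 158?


z = (x - μ)/σ = (158 - 124)/17 = 2.0

z = 2.0


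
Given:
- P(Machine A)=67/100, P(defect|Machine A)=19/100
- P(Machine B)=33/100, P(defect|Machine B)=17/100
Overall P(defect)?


P(B) = Σ P(B|Aᵢ)×P(Aᵢ)
  19/100×67/100 = 1273/10000
  17/100×33/100 = 561/10000
Sum = 917/5000

P(defect) = 917/5000 ≈ 18.34%


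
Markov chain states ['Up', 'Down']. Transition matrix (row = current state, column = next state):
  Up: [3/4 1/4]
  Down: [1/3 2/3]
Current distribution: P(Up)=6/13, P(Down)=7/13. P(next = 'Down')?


P(next=Down) = Σᵢ P(now=i)×P(i→Down)
= 6/13×1/4 + 7/13×2/3
= 3/26 + 14/39 = 37/78

P = 37/78 ≈ 0.4744


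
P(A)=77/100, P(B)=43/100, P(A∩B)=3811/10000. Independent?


P(A)×P(B) = 3311/10000
P(A∩B) = 3811/10000
Not equal → NOT independent

No, not independent


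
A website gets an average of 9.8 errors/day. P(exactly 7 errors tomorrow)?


Poisson(λ=9.8): P(X=7) = e^(-λ)×λ^k/k!
= e^(-9.8) × 9.8^7 / 7!
≈ 5.545159943e-05 × 8681255.33247 / 5040 ≈ 0.095514

P(X=7) ≈ 0.095514 ≈ 9.55%


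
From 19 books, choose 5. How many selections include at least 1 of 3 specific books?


Complement: C(19,5) - C(16,5) = 11628 - 4368 = 7260

7260


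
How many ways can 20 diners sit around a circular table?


Circular arrangements of 20 distinct objects: fix one position to break rotational symmetry.
(n-1)! = 19! = 121645100408832000

121645100408832000


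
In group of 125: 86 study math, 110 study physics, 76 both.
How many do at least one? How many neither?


|A∪B| = 86+110-76 = 120
Neither = 125-120 = 5

At least one: 120; Neither: 5


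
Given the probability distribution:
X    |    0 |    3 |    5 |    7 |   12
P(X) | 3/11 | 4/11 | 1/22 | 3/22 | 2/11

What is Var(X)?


E[X] = 49/11
E[X²] = 410/11
Var(X) = E[X²] - (E[X])² = 410/11 - 2401/121 = 2109/121

Var(X) = 2109/121 ≈ 17.4298


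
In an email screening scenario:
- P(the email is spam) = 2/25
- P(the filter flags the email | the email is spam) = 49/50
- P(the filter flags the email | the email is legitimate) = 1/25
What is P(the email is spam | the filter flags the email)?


Using Bayes' theorem:
P(A|B) = P(B|A)·P(A) / P(B)

P(the filter flags the email) = 49/50 × 2/25 + 1/25 × 23/25
= 49/625 + 23/625 = 72/625

P(the email is spam|the filter flags the email) = (49/625) / (72/625) = 49/72

P(the email is spam|the filter flags the email) = 49/72 ≈ 68.06%


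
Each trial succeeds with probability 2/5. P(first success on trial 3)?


Geometric: P(X=3) = (1-p)^(k-1)×p = (3/5)^2×2/5 = 18/125

P(X=3) = 18/125 ≈ 14.40%


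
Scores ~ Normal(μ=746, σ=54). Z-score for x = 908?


z = (x - μ)/σ = (908 - 746)/54 = 3.0

z = 3.0


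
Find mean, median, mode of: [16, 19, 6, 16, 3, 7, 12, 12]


Sorted: [3, 6, 7, 12, 12, 16, 16, 19]
Mean = 91/8
Median = 12
Freq: {16: 2, 19: 1, 6: 1, 3: 1, 7: 1, 12: 2}
Mode: [12, 16]

Mean=91/8, Median=12, Mode=[12, 16]


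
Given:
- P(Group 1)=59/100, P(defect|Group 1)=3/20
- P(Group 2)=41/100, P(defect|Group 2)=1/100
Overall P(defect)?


P(B) = Σ P(B|Aᵢ)×P(Aᵢ)
  3/20×59/100 = 177/2000
  1/100×41/100 = 41/10000
Sum = 463/5000

P(defect) = 463/5000 ≈ 9.26%


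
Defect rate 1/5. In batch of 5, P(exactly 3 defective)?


Binomial: P(X=3) = C(5,3)×p^3×(1-p)^2
= 10 × 1/125 × 16/25 = 32/625

P(X=3) = 32/625 ≈ 5.12%


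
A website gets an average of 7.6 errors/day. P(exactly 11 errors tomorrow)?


Poisson(λ=7.6): P(X=11) = e^(-λ)×λ^k/k!
= e^(-7.6) × 7.6^11 / 11!
≈ 0.0005004514334 × 4885955588.58 / 39916800 ≈ 0.061257

P(X=11) ≈ 0.061257 ≈ 6.13%


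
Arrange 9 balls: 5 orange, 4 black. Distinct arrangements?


9!/(5!×4!) = 126

126


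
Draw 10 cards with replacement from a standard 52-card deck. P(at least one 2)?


P(not a 2) = 48/52 = 12/13
P(none in 10 draws) = (12/13)^10 = 61917364224/137858491849
P(≥1 2) = 1 - 61917364224/137858491849 = 75941127625/137858491849

P = 75941127625/137858491849 ≈ 55.09%


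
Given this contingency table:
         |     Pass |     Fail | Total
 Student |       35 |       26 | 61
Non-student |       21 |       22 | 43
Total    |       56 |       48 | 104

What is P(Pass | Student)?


P(Pass | Student) = 35/(35+26) = 35/61

P(Pass|Student) = 35/61 ≈ 57.38%


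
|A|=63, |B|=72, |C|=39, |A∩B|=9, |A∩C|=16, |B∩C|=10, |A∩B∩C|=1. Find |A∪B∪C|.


|A∪B∪C| = 63+72+39-9-16-10+1 = 140

|A∪B∪C| = 140


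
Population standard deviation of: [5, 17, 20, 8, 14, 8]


Mean = 72/6 = 12
  (5-12)²=49
  (17-12)²=25
  (20-12)²=64
  (8-12)²=16
  (14-12)²=4
  (8-12)²=16
Σ(x-μ)² = 174
σ² = 174/6 = 29

σ = √(29) ≈ 5.3852


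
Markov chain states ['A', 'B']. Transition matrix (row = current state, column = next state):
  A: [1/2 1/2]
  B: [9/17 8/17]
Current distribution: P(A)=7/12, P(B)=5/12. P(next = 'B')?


P(next=B) = Σᵢ P(now=i)×P(i→B)
= 7/12×1/2 + 5/12×8/17
= 7/24 + 10/51 = 199/408

P = 199/408 ≈ 0.4877


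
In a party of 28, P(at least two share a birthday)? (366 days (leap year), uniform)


P(all different) = Π(366-i)/366 for i=0..27
= 0.346570
P(match) = 1 - 0.346570 = 0.653430

P ≈ 0.6534 ≈ 65.34%


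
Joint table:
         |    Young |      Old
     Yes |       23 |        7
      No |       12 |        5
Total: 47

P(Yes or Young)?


P(Yes∨Young) = P(Yes) + P(Young) - P(Yes∧Young)
= (30 + 35 - 23)/47 = 42/47

P = 42/47 ≈ 89.36%


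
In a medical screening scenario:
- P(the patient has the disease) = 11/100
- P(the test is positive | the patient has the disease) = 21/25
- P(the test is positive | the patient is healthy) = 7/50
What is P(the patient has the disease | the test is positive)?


Using Bayes' theorem:
P(A|B) = P(B|A)·P(A) / P(B)

P(the test is positive) = 21/25 × 11/100 + 7/50 × 89/100
= 231/2500 + 623/5000 = 217/1000

P(the patient has the disease|the test is positive) = (231/2500) / (217/1000) = 66/155

P(the patient has the disease|the test is positive) = 66/155 ≈ 42.58%


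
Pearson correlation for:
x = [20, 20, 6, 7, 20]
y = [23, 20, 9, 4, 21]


n=5, Σx=73, Σy=77, Σxy=1362, Σx²=1285, Σy²=1467
r = (5×1362 - 73×77)/√((5×1285 - 73²)(5×1467 - 77²))
= 1189/√(1096×1406) = 1189/√1540976 ≈ 1189/1241.3605 ≈ 0.9578

r ≈ 0.9578


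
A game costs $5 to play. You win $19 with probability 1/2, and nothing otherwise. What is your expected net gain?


E[gain] = (19-5)×1/2 + (-5)×1/2
= 7 - 5/2 = 9/2

Expected net gain = $9/2 ≈ $4.50


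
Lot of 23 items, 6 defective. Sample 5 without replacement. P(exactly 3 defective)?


Hypergeometric: C(6,3)×C(17,2)/C(23,5)
= 20×136/33649 = 2720/33649

P(X=3) = 2720/33649 ≈ 8.08%


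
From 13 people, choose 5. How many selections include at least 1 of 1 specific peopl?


Complement: C(13,5) - C(12,5) = 1287 - 792 = 495

495


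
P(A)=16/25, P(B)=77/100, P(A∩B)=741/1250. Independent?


P(A)×P(B) = 308/625
P(A∩B) = 741/1250
Not equal → NOT independent

No, not independent


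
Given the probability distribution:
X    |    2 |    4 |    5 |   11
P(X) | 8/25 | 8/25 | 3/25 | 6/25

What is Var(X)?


E[X] = 129/25
E[X²] = 961/25
Var(X) = E[X²] - (E[X])² = 961/25 - 16641/625 = 7384/625

Var(X) = 7384/625 ≈ 11.8144


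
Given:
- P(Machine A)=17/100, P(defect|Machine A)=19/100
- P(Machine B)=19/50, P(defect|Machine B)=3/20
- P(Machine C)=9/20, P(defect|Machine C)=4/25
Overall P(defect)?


P(B) = Σ P(B|Aᵢ)×P(Aᵢ)
  19/100×17/100 = 323/10000
  3/20×19/50 = 57/1000
  4/25×9/20 = 9/125
Sum = 1613/10000

P(defect) = 1613/10000 ≈ 16.13%


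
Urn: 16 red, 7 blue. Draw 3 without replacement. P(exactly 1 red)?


Hypergeometric: C(16,1)×C(7,2)/C(23,3)
= 16×21/1771 = 48/253

P(X=1) = 48/253 ≈ 18.97%


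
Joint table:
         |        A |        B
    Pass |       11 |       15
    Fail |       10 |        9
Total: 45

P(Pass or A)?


P(Pass∨A) = P(Pass) + P(A) - P(Pass∧A)
= (26 + 21 - 11)/45 = 36/45 = 4/5

P = 4/5 ≈ 80.00%


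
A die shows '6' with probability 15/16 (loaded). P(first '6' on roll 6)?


Geometric: P(X=6) = (1-p)^(k-1)×p = (1/16)^5×15/16 = 15/16777216

P(X=6) = 15/16777216 ≈ 0.00%


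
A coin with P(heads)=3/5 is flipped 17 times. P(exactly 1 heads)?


Binomial: P(X=1) = C(17,1)×p^1×(1-p)^16
= 17 × 3/5 × 65536/152587890625 = 3342336/762939453125

P(X=1) = 3342336/762939453125 ≈ 0.00%


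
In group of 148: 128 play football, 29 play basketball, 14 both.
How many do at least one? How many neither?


|A∪B| = 128+29-14 = 143
Neither = 148-143 = 5

At least one: 143; Neither: 5


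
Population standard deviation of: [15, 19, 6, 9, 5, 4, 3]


Mean = 61/7
  (15-61/7)²=1936/49
  (19-61/7)²=5184/49
  (6-61/7)²=361/49
  (9-61/7)²=4/49
  (5-61/7)²=676/49
  (4-61/7)²=1089/49
  (3-61/7)²=1600/49
Σ(x-μ)² = 1550/7
σ² = (1550/7)/7 = 1550/49

σ = √(1550/49) ≈ 5.6243


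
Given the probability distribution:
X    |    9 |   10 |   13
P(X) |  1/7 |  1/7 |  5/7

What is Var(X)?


E[X] = 12
E[X²] = 1026/7
Var(X) = E[X²] - (E[X])² = 1026/7 - 144 = 18/7

Var(X) = 18/7 ≈ 2.5714


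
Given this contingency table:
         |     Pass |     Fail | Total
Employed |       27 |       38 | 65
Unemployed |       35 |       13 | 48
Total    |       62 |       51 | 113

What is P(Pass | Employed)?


P(Pass | Employed) = 27/(27+38) = 27/65

P(Pass|Employed) = 27/65 ≈ 41.54%


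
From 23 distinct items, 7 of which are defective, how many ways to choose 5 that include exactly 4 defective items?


Choose 4 of the 7 defective items and 1 of the other 16 items:
C(7,4)×C(16,1) = 35×16 = 560

560


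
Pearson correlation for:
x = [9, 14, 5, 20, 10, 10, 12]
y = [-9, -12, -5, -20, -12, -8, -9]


n=7, Σx=80, Σy=-75, Σxy=-982, Σx²=1046, Σy²=939
r = (7×(-982) - 80×(-75))/√((7×1046 - 80²)(7×939 - (-75)²))
= -874/√(922×948) = -874/√874056 ≈ -874/934.9096 ≈ -0.9348

r ≈ -0.9348


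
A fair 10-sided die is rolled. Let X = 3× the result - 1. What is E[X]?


E[die] = (1+10)/2 = 11/2
E[X] = 3×11/2 - 1 = 31/2

E[X] = 31/2


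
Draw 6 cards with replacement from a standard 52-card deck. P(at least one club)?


P(not a club) = 39/52 = 3/4
P(none in 6 draws) = (3/4)^6 = 729/4096
P(≥1 club) = 1 - 729/4096 = 3367/4096

P = 3367/4096 ≈ 82.20%


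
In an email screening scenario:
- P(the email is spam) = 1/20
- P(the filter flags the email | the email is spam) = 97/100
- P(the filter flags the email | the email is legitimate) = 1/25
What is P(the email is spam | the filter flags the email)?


Using Bayes' theorem:
P(A|B) = P(B|A)·P(A) / P(B)

P(the filter flags the email) = 97/100 × 1/20 + 1/25 × 19/20
= 97/2000 + 19/500 = 173/2000

P(the email is spam|the filter flags the email) = (97/2000) / (173/2000) = 97/173

P(the email is spam|the filter flags the email) = 97/173 ≈ 56.07%
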